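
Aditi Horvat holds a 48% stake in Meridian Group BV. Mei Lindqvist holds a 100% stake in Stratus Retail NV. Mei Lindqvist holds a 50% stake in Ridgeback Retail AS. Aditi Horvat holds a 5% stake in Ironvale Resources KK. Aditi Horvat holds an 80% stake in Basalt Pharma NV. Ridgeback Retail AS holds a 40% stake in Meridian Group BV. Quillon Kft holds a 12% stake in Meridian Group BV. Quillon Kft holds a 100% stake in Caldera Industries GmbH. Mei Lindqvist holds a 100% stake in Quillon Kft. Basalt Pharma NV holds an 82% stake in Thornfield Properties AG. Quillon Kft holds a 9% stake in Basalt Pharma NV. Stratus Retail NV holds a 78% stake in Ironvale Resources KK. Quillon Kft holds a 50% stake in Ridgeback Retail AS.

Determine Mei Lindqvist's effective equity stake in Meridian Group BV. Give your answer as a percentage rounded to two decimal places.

Mei reaches Meridian along 3 paths.
Via Quillon: 100% × 12% = 12%.
Via Ridgeback: 50% × 40% = 20%.
Via Quillon → Ridgeback: 100% × 50% × 40% = 20%.
Total: 12% + 20% + 20% = 52%.
Rounded: 52.00%.

52.00%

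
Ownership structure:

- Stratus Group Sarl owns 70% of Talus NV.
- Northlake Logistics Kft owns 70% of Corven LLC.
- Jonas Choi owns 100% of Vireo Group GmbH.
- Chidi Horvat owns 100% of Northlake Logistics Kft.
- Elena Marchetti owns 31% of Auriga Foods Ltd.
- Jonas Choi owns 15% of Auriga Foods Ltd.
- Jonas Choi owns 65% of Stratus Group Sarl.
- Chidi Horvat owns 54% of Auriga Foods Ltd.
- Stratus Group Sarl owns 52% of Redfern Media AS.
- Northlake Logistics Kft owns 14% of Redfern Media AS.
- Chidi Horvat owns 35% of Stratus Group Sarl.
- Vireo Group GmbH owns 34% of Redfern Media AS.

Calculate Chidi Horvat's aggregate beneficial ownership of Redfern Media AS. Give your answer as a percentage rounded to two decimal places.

32.20%

Chidi reaches Redfern along 2 paths.
Via Northlake: 100% × 14% = 14%.
Via Stratus: 35% × 52% = 18.2%.
Total: 14% + 18.2% = 32.2%.
Rounded: 32.20%.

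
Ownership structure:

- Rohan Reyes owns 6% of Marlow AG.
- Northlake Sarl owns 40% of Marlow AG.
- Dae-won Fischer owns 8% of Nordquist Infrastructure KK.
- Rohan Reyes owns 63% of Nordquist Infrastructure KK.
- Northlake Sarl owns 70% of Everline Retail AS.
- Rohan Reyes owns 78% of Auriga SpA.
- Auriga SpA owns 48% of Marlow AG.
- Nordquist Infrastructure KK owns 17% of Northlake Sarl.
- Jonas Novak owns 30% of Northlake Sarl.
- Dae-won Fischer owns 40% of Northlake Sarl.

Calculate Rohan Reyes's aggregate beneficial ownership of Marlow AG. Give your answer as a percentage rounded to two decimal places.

47.72%

Rohan reaches Marlow along 3 paths.
Via Nordquist → Northlake: 63% × 17% × 40% = 4.284%.
Via Auriga: 78% × 48% = 37.44%.
Direct stake: 6% = 6%.
Total: 4.284% + 37.44% + 6% = 47.724%.
Rounded: 47.72%.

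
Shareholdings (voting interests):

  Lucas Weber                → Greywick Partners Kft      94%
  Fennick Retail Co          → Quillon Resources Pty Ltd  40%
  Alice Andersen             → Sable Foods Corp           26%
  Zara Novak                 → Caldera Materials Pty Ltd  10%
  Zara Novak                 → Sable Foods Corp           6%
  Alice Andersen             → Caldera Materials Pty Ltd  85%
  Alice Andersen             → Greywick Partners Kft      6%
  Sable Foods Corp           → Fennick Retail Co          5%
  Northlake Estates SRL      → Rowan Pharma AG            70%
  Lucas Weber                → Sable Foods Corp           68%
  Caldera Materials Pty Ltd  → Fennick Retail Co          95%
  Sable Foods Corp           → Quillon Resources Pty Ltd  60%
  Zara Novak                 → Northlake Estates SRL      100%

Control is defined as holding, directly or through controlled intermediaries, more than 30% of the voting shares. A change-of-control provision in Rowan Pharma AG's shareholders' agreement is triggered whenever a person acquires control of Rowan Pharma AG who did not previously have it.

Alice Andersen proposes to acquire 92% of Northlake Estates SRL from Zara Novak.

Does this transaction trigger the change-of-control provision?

The purchase adds only to Alice's holdings (Zara's stake shrinks), so Alice is the only person who could newly come to control Rowan.
Alice holds 85% of Caldera, so Alice controls Caldera.
Caldera holds 95% of Fennick, so Alice controls Fennick.
Fennick holds 40% of Quillon, so Alice controls Quillon.
Neither Alice nor any entity Alice controls holds any voting interest in Rowan.
So before the transaction, Alice does not control Rowan.
After the purchase, Alice holds 92% of Northlake directly, and Zara's stake falls to 8%.
Alice holds 92% of Northlake, so Alice controls Northlake.
Northlake holds 70% of Rowan, so Alice controls Rowan.
Alice did not control Rowan before and does after, so the clause is triggered.

Yes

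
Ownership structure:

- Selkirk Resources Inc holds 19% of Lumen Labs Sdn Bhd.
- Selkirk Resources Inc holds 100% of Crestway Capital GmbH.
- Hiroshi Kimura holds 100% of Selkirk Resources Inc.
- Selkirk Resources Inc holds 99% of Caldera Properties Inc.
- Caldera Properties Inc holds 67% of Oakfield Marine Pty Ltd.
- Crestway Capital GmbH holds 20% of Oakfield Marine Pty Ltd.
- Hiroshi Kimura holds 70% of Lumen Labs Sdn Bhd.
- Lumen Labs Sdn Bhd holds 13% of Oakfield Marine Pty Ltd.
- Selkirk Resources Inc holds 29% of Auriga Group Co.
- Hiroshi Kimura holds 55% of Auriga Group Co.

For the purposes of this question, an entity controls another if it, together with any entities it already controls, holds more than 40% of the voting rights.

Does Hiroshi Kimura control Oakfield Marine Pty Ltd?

Yes

Hiroshi holds 100% of Selkirk, so Hiroshi controls Selkirk.
Selkirk holds 100% of Crestway, so Hiroshi controls Crestway.
Selkirk holds 99% of Caldera, so Hiroshi controls Caldera.
Selkirk and Hiroshi together hold 19% + 70% = 89% of Lumen, so Hiroshi controls Lumen.
Lumen and Crestway and Caldera together hold 13% + 20% + 67% = 100% of Oakfield, so Hiroshi controls Oakfield.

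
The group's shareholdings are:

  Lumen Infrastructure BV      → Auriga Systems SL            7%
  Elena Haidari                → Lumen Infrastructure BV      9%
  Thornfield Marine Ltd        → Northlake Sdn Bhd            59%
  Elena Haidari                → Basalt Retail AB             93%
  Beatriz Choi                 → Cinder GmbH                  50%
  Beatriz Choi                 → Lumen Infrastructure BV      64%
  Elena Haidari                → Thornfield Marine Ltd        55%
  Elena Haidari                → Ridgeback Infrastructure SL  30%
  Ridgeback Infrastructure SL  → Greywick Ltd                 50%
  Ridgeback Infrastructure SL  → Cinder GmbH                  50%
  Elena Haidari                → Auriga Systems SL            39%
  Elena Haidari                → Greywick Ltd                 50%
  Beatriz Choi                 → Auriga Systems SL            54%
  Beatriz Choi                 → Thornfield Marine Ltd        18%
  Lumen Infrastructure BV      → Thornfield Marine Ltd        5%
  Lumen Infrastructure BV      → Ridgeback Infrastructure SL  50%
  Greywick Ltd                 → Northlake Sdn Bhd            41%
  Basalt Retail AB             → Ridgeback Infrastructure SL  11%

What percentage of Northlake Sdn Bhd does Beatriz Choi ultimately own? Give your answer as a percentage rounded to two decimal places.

Beatriz reaches Northlake along 3 paths.
Via Thornfield: 18% × 59% = 10.62%.
Via Lumen → Thornfield: 64% × 5% × 59% = 1.888%.
Via Lumen → Ridgeback → Greywick: 64% × 50% × 50% × 41% = 6.56%.
Total: 10.62% + 1.888% + 6.56% = 19.068%.
Rounded: 19.07%.

19.07%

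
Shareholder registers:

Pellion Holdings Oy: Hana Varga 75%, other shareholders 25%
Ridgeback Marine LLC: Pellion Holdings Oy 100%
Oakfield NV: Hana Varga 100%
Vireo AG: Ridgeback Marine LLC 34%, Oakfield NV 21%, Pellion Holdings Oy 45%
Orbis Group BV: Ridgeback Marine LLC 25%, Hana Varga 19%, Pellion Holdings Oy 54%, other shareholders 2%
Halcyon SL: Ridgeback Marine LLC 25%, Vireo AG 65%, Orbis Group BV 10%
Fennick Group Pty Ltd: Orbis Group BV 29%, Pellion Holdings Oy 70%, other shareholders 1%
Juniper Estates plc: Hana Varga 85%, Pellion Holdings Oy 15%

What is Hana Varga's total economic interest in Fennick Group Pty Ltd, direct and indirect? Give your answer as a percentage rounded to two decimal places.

Hana reaches Fennick along 4 paths.
Via Pellion → Ridgeback → Orbis: 75% × 100% × 25% × 29% = 5.4375%.
Via Orbis: 19% × 29% = 5.51%.
Via Pellion → Orbis: 75% × 54% × 29% = 11.745%.
Via Pellion: 75% × 70% = 52.5%.
Total: 5.4375% + 5.51% + 11.745% + 52.5% = 75.1925%.
Rounded: 75.19%.

75.19%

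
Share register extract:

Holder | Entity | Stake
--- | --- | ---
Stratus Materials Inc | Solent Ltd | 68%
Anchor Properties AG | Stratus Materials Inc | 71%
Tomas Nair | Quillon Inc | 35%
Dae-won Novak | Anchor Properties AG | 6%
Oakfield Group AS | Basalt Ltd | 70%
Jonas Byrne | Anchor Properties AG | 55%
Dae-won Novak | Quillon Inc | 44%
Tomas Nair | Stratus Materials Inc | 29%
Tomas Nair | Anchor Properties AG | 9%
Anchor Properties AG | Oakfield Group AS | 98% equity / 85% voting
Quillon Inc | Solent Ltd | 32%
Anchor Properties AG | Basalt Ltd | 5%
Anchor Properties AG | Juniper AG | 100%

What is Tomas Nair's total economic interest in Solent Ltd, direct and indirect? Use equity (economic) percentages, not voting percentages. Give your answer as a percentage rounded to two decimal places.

Tomas reaches Solent along 3 paths.
Via Quillon: 35% × 32% = 11.2%.
Via Stratus: 29% × 68% = 19.72%.
Via Anchor → Stratus: 9% × 71% × 68% = 4.3452%.
Total: 11.2% + 19.72% + 4.3452% = 35.2652%.
Rounded: 35.27%.

35.27%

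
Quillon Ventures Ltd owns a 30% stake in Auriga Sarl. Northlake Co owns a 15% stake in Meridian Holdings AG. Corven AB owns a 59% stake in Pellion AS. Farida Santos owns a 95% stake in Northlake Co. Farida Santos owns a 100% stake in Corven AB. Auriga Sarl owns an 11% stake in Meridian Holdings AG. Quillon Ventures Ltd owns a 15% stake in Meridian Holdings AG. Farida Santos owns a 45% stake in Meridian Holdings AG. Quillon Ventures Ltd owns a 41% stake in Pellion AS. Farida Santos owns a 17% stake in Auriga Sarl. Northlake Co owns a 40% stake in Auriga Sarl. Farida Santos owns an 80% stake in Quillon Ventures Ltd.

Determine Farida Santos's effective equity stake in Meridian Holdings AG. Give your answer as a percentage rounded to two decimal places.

79.94%

Farida reaches Meridian along 6 paths.
Direct stake: 45% = 45%.
Via Northlake: 95% × 15% = 14.25%.
Via Quillon: 80% × 15% = 12%.
Via Quillon → Auriga: 80% × 30% × 11% = 2.64%.
Via Auriga: 17% × 11% = 1.87%.
Via Northlake → Auriga: 95% × 40% × 11% = 4.18%.
Total: 45% + 14.25% + 12% + 2.64% + 1.87% + 4.18% = 79.94%.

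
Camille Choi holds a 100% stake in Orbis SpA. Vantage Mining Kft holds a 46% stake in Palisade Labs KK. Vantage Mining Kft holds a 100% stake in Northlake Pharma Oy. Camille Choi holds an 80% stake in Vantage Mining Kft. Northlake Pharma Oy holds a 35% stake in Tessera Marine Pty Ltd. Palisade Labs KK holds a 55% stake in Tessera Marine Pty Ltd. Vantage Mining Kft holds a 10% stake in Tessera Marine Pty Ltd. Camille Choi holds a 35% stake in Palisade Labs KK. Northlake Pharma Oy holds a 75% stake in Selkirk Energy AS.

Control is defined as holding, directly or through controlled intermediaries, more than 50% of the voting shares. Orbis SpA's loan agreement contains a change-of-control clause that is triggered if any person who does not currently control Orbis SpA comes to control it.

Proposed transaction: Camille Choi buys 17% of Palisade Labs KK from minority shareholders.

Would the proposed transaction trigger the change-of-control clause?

The purchase changes only Camille's holdings, so Camille is the only person who could newly come to control Orbis.
Camille holds 100% of Orbis, so Camille controls Orbis.
So Camille already controls Orbis before the transaction.
After the purchase, Camille's direct stake in Palisade rises to 35% + 17% = 52%.
Camille controlled Orbis already, so this is not a new person acquiring control; every other person's position is unchanged or reduced.
No new person acquires control, so the clause is not triggered.

No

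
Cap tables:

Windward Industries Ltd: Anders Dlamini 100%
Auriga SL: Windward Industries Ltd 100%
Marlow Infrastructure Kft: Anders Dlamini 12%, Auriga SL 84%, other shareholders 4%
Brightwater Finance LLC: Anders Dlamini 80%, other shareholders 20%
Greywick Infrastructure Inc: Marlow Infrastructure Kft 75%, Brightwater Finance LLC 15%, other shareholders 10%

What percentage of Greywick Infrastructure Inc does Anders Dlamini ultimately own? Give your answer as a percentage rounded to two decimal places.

84.00%

Anders reaches Greywick along 3 paths.
Via Marlow: 12% × 75% = 9%.
Via Windward → Auriga → Marlow: 100% × 100% × 84% × 75% = 63%.
Via Brightwater: 80% × 15% = 12%.
Total: 9% + 63% + 12% = 84%.
Rounded: 84.00%.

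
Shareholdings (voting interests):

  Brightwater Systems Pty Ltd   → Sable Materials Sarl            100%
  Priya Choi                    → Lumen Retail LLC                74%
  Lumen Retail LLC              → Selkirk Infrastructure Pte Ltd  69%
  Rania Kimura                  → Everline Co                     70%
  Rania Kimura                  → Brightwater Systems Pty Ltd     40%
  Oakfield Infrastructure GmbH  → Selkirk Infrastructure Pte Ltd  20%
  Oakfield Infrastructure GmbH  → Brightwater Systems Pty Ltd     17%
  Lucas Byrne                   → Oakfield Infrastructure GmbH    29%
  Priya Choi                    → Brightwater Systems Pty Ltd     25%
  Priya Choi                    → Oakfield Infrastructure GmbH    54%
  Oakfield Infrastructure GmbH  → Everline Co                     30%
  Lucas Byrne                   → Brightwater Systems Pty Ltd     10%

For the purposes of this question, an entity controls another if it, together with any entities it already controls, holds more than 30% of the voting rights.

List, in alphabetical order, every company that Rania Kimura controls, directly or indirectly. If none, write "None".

Brightwater Systems Pty Ltd, Everline Co, Sable Materials Sarl

Rania holds 70% of Everline, so Rania controls Everline.
Rania holds 40% of Brightwater, so Rania controls Brightwater.
Brightwater holds 100% of Sable, so Rania controls Sable.
No other company's threshold is met.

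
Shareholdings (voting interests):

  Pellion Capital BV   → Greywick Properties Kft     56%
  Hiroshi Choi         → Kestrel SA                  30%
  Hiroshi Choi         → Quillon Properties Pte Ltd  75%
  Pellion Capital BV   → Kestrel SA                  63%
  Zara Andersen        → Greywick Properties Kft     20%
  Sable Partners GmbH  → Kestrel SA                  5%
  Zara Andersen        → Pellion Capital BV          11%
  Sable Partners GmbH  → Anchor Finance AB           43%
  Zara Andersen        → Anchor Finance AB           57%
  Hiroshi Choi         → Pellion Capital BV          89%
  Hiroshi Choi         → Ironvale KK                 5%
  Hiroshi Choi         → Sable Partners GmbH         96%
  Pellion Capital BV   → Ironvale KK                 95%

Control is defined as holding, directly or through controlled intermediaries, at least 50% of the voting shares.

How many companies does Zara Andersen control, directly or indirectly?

1

Zara holds 57% of Anchor, so Zara controls Anchor.
No other company's threshold is met.
Zara controls 1 company.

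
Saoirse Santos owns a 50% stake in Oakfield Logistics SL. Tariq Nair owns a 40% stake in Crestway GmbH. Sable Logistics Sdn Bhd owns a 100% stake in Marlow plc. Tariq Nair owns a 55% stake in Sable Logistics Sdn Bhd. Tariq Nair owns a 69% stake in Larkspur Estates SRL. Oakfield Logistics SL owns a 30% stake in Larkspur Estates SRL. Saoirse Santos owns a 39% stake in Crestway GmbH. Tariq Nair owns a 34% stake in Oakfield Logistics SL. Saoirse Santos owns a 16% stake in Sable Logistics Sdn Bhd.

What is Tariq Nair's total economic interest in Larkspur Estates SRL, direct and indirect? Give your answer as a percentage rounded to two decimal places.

79.20%

Tariq reaches Larkspur along 2 paths.
Via Oakfield: 34% × 30% = 10.2%.
Direct stake: 69% = 69%.
Total: 10.2% + 69% = 79.2%.
Rounded: 79.20%.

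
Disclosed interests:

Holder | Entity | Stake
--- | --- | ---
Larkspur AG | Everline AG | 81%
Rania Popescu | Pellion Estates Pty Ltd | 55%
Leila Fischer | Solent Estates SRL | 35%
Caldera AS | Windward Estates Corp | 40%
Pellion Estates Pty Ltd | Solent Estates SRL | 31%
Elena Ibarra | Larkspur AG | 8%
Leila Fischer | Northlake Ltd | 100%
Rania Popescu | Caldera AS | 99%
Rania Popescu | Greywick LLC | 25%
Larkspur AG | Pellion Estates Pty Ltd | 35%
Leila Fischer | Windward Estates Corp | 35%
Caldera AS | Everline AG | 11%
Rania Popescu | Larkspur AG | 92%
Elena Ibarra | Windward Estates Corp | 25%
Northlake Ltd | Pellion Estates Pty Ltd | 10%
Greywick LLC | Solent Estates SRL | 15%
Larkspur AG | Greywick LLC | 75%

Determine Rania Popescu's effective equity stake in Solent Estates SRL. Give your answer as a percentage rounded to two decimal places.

41.13%

Rania reaches Solent along 4 paths.
Via Larkspur → Greywick: 92% × 75% × 15% = 10.35%.
Via Greywick: 25% × 15% = 3.75%.
Via Pellion: 55% × 31% = 17.05%.
Via Larkspur → Pellion: 92% × 35% × 31% = 9.982%.
Total: 10.35% + 3.75% + 17.05% + 9.982% = 41.132%.
Rounded: 41.13%.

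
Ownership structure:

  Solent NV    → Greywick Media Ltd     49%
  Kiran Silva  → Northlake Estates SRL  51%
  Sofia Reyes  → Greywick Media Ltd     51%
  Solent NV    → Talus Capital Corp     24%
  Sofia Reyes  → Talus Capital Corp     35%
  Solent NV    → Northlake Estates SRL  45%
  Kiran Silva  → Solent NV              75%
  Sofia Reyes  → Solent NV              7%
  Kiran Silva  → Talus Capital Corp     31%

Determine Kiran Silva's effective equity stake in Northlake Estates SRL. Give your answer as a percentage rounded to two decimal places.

84.75%

Kiran reaches Northlake along 2 paths.
Via Solent: 75% × 45% = 33.75%.
Direct stake: 51% = 51%.
Total: 33.75% + 51% = 84.75%.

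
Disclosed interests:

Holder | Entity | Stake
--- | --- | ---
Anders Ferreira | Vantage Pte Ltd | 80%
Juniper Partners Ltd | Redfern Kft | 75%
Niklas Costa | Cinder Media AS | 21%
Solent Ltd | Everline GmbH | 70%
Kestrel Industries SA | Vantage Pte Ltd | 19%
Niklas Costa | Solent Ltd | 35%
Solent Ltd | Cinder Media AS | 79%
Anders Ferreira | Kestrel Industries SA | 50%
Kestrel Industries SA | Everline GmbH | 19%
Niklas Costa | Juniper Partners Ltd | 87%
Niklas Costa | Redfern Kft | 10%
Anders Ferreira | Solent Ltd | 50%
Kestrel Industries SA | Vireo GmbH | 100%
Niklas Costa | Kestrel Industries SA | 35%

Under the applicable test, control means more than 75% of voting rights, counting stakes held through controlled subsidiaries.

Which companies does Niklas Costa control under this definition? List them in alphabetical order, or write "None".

Juniper Partners Ltd, Redfern Kft

Niklas holds 87% of Juniper, so Niklas controls Juniper.
Niklas and Juniper together hold 10% + 75% = 85% of Redfern, so Niklas controls Redfern.
No other company's threshold is met.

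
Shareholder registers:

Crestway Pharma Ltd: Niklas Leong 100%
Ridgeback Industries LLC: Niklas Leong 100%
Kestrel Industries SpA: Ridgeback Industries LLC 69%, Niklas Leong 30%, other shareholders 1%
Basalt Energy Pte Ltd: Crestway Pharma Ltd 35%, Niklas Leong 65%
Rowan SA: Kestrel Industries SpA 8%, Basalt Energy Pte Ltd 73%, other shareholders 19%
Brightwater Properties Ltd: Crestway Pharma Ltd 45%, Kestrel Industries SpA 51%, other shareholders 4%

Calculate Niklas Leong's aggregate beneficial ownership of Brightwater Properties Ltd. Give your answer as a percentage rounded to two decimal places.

95.49%

Niklas reaches Brightwater along 3 paths.
Via Crestway: 100% × 45% = 45%.
Via Ridgeback → Kestrel: 100% × 69% × 51% = 35.19%.
Via Kestrel: 30% × 51% = 15.3%.
Total: 45% + 35.19% + 15.3% = 95.49%.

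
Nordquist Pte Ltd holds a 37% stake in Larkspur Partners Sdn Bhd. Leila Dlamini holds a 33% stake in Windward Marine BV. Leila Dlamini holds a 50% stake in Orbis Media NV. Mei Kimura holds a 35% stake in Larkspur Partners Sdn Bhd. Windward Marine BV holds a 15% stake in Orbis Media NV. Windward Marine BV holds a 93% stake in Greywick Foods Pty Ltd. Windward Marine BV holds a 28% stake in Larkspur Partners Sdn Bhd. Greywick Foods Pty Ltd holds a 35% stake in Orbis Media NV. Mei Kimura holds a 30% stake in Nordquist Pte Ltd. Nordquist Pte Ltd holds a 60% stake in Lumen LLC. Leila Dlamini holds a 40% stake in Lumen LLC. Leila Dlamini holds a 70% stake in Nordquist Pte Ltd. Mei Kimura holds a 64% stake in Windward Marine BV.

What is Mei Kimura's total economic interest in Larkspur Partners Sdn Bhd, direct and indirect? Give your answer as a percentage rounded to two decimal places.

Mei reaches Larkspur along 3 paths.
Direct stake: 35% = 35%.
Via Nordquist: 30% × 37% = 11.1%.
Via Windward: 64% × 28% = 17.92%.
Total: 35% + 11.1% + 17.92% = 64.02%.

64.02%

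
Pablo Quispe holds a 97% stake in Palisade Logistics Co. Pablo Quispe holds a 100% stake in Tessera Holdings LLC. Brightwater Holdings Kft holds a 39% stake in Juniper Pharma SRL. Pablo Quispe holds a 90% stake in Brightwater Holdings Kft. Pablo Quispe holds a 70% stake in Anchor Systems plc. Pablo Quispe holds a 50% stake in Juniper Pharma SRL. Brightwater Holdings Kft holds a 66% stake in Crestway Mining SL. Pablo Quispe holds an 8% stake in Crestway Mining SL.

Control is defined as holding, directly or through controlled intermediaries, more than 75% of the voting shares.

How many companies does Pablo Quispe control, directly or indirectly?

Pablo holds 90% of Brightwater, so Pablo controls Brightwater.
Pablo holds 97% of Palisade, so Pablo controls Palisade.
Pablo and Brightwater together hold 50% + 39% = 89% of Juniper, so Pablo controls Juniper.
Pablo holds 100% of Tessera, so Pablo controls Tessera.
No other company's threshold is met.
Pablo controls 4 companies.

4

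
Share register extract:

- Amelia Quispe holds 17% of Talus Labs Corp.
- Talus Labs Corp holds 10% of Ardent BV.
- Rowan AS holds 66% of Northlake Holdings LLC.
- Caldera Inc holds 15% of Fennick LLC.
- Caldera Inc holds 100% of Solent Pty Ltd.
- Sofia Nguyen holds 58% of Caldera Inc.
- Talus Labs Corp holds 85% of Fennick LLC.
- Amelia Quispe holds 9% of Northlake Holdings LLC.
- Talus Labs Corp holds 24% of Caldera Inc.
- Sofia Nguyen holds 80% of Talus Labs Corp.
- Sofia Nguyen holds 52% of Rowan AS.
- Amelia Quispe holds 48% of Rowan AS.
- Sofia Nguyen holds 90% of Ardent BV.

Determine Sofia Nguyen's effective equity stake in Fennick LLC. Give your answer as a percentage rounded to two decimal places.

79.58%

Sofia reaches Fennick along 3 paths.
Via Caldera: 58% × 15% = 8.7%.
Via Talus → Caldera: 80% × 24% × 15% = 2.88%.
Via Talus: 80% × 85% = 68%.
Total: 8.7% + 2.88% + 68% = 79.58%.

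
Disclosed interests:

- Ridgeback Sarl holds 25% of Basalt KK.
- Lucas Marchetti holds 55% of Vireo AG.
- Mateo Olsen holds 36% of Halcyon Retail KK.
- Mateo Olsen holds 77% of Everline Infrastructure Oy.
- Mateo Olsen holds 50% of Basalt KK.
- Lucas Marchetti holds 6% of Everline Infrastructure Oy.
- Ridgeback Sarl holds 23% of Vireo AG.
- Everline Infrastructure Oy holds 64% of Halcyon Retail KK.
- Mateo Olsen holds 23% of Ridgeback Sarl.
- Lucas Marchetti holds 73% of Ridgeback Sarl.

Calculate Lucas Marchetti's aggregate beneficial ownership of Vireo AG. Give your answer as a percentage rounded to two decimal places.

Lucas reaches Vireo along 2 paths.
Direct stake: 55% = 55%.
Via Ridgeback: 73% × 23% = 16.79%.
Total: 55% + 16.79% = 71.79%.

71.79%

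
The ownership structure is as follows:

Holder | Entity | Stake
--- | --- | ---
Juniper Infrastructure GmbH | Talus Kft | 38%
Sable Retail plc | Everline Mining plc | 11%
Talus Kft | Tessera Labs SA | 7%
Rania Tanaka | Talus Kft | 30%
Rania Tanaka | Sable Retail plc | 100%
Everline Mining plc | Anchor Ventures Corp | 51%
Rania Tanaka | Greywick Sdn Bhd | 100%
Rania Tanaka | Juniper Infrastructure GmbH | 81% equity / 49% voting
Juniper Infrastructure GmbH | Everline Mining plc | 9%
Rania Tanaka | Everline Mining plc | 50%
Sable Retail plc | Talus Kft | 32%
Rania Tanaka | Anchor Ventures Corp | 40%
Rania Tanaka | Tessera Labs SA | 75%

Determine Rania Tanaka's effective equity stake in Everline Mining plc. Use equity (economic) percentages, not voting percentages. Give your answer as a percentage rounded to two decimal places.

Rania reaches Everline along 3 paths.
Via Juniper: 81% × 9% = 7.29%.
Via Sable: 100% × 11% = 11%.
Direct stake: 50% = 50%.
Total: 7.29% + 11% + 50% = 68.29%.

68.29%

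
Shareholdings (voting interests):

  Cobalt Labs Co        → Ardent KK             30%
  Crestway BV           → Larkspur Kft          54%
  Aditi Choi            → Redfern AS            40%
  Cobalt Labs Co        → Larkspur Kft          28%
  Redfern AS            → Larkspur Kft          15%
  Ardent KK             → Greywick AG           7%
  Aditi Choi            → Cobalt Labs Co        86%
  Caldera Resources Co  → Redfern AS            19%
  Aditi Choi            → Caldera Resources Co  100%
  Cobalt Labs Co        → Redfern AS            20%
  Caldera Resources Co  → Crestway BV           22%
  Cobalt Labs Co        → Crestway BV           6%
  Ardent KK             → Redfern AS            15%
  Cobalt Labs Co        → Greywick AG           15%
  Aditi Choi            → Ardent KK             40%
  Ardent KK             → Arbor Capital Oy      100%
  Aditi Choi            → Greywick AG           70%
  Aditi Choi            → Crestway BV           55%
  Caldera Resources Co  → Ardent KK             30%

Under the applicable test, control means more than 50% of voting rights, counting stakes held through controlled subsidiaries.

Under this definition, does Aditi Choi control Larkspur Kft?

Yes

Aditi holds 86% of Cobalt, so Aditi controls Cobalt.
Aditi holds 100% of Caldera, so Aditi controls Caldera.
Cobalt and Caldera and Aditi together hold 6% + 22% + 55% = 83% of Crestway, so Aditi controls Crestway.
Caldera and Cobalt and Aditi together hold 30% + 30% + 40% = 100% of Ardent, so Aditi controls Ardent.
Aditi and Cobalt and Caldera and Ardent together hold 40% + 20% + 19% + 15% = 94% of Redfern, so Aditi controls Redfern.
Crestway and Redfern and Cobalt together hold 54% + 15% + 28% = 97% of Larkspur, so Aditi controls Larkspur.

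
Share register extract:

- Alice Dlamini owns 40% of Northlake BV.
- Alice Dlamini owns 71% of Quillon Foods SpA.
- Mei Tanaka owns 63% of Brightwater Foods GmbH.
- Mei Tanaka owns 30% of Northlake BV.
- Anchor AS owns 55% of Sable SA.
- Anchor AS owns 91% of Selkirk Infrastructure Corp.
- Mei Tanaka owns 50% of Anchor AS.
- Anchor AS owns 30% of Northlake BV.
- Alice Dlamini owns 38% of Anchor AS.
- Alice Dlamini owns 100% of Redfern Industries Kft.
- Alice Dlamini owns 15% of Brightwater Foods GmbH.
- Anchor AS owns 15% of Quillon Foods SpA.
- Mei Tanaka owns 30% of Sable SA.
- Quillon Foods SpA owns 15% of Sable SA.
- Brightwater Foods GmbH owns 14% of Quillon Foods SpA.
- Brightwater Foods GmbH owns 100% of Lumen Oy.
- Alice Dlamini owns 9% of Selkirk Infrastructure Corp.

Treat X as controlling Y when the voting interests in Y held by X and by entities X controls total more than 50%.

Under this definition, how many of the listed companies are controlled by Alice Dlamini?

Alice holds 100% of Redfern, so Alice controls Redfern.
Alice holds 71% of Quillon, so Alice controls Quillon.
No other company's threshold is met.
Alice controls 2 companies.

2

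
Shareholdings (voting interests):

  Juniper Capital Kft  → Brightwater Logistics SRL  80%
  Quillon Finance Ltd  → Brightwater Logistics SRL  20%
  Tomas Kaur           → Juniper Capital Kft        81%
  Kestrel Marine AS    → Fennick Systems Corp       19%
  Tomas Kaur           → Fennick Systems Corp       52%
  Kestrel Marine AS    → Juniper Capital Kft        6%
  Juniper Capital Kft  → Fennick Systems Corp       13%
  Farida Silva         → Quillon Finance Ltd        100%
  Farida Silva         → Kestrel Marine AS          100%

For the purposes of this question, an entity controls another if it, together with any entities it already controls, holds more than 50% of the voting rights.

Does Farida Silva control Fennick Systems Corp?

Farida holds 100% of Kestrel, so Farida controls Kestrel.
Farida holds 100% of Quillon, so Farida controls Quillon.
In Fennick, Farida's side holds only 19%, not > 50%.
So Farida does not control Fennick.

No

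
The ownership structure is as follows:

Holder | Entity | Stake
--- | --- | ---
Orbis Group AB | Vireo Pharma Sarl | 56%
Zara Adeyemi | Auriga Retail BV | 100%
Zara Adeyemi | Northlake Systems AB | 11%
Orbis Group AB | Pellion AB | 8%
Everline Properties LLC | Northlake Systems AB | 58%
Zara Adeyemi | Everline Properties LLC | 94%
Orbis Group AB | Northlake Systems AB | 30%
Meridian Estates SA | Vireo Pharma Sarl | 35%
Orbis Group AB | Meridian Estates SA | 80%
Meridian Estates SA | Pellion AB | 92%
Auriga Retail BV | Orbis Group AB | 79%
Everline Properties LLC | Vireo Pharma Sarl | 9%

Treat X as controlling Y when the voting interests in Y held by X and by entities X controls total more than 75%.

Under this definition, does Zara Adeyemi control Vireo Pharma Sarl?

Yes

Zara holds 100% of Auriga, so Zara controls Auriga.
Auriga holds 79% of Orbis, so Zara controls Orbis.
Orbis holds 80% of Meridian, so Zara controls Meridian.
Zara holds 94% of Everline, so Zara controls Everline.
Orbis and Meridian and Everline together hold 56% + 35% + 9% = 100% of Vireo, so Zara controls Vireo.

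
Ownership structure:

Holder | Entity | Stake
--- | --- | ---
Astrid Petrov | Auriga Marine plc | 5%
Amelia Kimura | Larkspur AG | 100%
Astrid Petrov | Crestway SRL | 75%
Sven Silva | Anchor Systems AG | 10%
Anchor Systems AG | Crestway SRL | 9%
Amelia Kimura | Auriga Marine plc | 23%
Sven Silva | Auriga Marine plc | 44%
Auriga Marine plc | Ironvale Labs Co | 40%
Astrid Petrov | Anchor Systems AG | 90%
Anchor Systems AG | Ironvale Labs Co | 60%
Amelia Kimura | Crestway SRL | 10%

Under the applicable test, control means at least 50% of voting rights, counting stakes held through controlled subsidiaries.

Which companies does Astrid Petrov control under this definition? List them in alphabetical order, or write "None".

Astrid holds 90% of Anchor, so Astrid controls Anchor.
Anchor holds 60% of Ironvale, so Astrid controls Ironvale.
Anchor and Astrid together hold 9% + 75% = 84% of Crestway, so Astrid controls Crestway.
No other company's threshold is met.

Anchor Systems AG, Crestway SRL, Ironvale Labs Co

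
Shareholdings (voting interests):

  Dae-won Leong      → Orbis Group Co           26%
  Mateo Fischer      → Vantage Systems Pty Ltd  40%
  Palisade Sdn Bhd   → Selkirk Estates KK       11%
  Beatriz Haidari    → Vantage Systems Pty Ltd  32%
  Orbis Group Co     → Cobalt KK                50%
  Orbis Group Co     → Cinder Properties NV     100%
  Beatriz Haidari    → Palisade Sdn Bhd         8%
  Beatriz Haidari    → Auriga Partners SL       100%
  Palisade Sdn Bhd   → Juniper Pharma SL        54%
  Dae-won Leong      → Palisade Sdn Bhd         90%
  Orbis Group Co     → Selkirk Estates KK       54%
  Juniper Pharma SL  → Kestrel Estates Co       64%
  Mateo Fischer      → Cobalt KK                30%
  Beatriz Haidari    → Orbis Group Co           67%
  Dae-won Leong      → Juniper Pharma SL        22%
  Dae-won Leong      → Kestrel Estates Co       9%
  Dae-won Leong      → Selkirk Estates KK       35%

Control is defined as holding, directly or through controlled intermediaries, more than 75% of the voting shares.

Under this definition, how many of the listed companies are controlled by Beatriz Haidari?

1

Beatriz holds 100% of Auriga, so Beatriz controls Auriga.
No other company's threshold is met.
Beatriz controls 1 company.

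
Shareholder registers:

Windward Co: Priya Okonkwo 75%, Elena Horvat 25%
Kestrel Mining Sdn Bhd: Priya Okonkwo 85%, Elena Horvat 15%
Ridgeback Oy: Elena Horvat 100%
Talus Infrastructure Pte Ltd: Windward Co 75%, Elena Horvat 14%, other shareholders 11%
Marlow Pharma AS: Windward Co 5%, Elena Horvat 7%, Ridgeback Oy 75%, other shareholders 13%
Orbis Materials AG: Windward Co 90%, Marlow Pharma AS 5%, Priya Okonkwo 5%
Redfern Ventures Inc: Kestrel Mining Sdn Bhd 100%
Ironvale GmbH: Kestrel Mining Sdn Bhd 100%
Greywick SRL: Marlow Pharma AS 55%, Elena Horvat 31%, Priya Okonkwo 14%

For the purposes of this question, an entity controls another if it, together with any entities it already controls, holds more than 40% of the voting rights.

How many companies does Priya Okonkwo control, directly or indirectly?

6

Priya holds 75% of Windward, so Priya controls Windward.
Priya holds 85% of Kestrel, so Priya controls Kestrel.
Windward holds 75% of Talus, so Priya controls Talus.
Windward and Priya together hold 90% + 5% = 95% of Orbis, so Priya controls Orbis.
Kestrel holds 100% of Redfern, so Priya controls Redfern.
Kestrel holds 100% of Ironvale, so Priya controls Ironvale.
No other company's threshold is met.
Priya controls 6 companies.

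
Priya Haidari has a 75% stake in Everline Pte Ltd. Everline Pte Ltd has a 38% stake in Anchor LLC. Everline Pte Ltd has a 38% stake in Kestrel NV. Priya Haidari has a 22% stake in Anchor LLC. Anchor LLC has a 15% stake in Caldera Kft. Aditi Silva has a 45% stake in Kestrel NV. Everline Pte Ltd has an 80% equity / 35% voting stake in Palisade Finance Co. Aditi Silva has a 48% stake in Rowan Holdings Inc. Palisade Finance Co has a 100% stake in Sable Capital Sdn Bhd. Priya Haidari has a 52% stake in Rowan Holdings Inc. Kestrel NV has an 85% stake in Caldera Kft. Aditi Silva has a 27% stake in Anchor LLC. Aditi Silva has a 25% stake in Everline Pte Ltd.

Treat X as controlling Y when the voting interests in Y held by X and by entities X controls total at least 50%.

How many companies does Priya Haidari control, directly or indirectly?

3

Priya holds 75% of Everline, so Priya controls Everline.
Everline and Priya together hold 38% + 22% = 60% of Anchor, so Priya controls Anchor.
Priya holds 52% of Rowan, so Priya controls Rowan.
No other company's threshold is met.
Priya controls 3 companies.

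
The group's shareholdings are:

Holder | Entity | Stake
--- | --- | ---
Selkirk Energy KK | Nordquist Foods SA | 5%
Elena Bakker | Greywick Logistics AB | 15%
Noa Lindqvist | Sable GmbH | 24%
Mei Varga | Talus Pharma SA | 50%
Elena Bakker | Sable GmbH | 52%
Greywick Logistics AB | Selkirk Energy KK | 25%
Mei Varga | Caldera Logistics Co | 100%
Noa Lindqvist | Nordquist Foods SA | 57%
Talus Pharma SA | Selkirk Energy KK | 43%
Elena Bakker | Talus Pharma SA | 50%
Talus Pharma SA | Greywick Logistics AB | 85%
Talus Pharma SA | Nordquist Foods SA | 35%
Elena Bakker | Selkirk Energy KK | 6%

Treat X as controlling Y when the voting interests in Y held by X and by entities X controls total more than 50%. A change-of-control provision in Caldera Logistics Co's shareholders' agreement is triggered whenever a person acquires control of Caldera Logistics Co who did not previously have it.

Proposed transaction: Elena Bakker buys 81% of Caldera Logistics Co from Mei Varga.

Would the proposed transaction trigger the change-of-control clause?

The purchase adds only to Elena's holdings (Mei's stake shrinks), so Elena is the only person who could newly come to control Caldera.
Elena holds 52% of Sable, so Elena controls Sable.
Neither Elena nor any entity Elena controls holds any voting interest in Caldera.
So before the transaction, Elena does not control Caldera.
After the purchase, Elena holds 81% of Caldera directly, and Mei's stake falls to 19%.
Elena holds 81% of Caldera, so Elena controls Caldera.
Elena did not control Caldera before and does after, so the clause is triggered.

Yes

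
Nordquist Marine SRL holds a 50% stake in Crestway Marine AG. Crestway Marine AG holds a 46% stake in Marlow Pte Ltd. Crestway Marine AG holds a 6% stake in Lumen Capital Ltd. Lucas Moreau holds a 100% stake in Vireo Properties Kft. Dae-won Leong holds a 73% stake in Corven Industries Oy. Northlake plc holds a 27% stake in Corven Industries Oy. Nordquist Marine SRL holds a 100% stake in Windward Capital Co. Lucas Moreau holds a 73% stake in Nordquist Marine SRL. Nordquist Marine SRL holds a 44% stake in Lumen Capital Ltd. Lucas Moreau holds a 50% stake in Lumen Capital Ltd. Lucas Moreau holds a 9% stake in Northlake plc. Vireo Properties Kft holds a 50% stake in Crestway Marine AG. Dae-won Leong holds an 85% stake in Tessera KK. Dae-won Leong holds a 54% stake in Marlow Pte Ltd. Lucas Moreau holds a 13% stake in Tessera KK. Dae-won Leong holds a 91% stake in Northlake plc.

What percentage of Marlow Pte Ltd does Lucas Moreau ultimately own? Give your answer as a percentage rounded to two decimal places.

Lucas reaches Marlow along 2 paths.
Via Vireo → Crestway: 100% × 50% × 46% = 23%.
Via Nordquist → Crestway: 73% × 50% × 46% = 16.79%.
Total: 23% + 16.79% = 39.79%.

39.79%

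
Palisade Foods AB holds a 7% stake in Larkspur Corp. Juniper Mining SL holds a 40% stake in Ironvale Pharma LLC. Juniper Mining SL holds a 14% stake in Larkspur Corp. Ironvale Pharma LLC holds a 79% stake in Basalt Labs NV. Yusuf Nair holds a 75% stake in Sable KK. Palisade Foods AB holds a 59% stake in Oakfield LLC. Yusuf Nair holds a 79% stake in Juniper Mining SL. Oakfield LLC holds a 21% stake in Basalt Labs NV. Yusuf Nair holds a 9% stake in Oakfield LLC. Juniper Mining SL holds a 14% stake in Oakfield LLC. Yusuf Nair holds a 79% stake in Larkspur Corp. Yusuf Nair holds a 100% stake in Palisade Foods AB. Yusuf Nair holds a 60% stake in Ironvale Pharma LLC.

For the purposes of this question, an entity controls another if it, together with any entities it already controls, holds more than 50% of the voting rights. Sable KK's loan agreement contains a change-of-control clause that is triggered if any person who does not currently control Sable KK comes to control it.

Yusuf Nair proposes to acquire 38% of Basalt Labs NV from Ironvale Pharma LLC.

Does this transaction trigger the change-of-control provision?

The purchase adds only to Yusuf's holdings (Ironvale's stake shrinks), so Yusuf is the only person who could newly come to control Sable.
Yusuf holds 75% of Sable, so Yusuf controls Sable.
So Yusuf already controls Sable before the transaction.
After the purchase, Yusuf holds 38% of Basalt directly, and Ironvale's stake falls to 41%.
Yusuf controlled Sable already, so this is not a new person acquiring control; every other person's position is unchanged or reduced.
No new person acquires control, so the clause is not triggered.

No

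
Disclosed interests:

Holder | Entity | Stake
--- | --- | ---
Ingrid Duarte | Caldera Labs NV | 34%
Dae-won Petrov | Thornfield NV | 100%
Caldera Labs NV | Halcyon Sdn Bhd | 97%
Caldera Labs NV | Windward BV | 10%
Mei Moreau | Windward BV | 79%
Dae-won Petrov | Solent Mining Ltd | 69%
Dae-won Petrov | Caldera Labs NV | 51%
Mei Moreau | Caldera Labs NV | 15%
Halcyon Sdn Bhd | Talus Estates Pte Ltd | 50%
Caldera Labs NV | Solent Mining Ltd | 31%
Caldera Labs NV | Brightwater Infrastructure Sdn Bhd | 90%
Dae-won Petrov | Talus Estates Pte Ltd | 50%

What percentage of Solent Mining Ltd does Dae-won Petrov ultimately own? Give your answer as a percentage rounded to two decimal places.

Dae-won reaches Solent along 2 paths.
Via Caldera: 51% × 31% = 15.81%.
Direct stake: 69% = 69%.
Total: 15.81% + 69% = 84.81%.

84.81%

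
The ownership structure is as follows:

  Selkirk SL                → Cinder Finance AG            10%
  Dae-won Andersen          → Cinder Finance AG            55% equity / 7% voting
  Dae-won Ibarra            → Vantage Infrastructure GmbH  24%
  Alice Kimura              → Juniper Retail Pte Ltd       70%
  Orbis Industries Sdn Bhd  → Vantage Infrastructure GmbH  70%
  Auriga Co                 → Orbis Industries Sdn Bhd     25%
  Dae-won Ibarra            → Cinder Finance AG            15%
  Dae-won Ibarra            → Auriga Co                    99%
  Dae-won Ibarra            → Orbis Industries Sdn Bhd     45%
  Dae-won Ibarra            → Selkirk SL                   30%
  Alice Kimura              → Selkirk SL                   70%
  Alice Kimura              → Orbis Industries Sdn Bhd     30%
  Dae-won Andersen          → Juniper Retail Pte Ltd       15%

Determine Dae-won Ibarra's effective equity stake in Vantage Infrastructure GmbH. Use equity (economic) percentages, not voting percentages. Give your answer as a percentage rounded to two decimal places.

Dae-won Ibarra reaches Vantage along 3 paths.
Via Orbis: 45% × 70% = 31.5%.
Via Auriga → Orbis: 99% × 25% × 70% = 17.325%.
Direct stake: 24% = 24%.
Total: 31.5% + 17.325% + 24% = 72.825%.
Rounded: 72.83%.

72.83%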